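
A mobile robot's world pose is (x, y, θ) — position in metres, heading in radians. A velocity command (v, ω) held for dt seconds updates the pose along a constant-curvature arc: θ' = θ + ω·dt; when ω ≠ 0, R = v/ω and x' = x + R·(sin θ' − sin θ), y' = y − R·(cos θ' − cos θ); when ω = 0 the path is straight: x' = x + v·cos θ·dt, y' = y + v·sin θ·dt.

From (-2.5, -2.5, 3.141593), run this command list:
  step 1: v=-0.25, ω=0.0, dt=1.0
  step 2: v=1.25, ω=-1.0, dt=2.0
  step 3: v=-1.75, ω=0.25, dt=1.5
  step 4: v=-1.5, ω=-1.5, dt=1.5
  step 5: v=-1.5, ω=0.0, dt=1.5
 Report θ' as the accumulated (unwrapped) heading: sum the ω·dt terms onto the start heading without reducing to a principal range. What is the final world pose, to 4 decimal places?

(-7.3507, -2.4462, -0.7334)

step 1: θ'=3.1416 (straight) → pose (-2.2500, -2.5000, 3.1416)
step 2: θ'=1.1416 (R=-1.2500) → pose (-3.3866, -0.7298, 1.1416)
step 3: θ'=1.5166 (R=-7.0000) → pose (-4.0113, -3.2636, 1.5166)
step 4: θ'=-0.7334 (R=1.0000) → pose (-5.6792, -3.9523, -0.7334)
step 5: θ'=-0.7334 (straight) → pose (-7.3507, -2.4462, -0.7334)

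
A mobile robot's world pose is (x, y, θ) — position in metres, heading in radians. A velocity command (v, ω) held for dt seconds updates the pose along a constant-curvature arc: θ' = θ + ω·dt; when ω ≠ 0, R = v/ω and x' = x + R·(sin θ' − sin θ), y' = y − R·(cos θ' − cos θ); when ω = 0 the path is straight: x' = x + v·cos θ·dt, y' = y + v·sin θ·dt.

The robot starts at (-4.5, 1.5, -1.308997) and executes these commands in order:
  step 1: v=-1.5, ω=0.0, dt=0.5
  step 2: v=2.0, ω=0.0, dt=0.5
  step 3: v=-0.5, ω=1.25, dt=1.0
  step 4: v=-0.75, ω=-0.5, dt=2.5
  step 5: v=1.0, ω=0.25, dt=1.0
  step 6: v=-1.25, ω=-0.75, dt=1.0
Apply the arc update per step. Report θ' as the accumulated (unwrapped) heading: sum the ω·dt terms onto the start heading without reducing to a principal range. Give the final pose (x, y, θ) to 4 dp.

step 1: θ'=-1.3090 (straight) → pose (-4.6941, 2.2244, -1.3090)
step 2: θ'=-1.3090 (straight) → pose (-4.4353, 1.2585, -1.3090)
step 3: θ'=-0.0590 (R=-0.4000) → pose (-4.7981, 1.5543, -0.0590)
step 4: θ'=-1.3090 (R=1.5000) → pose (-6.1585, 2.6635, -1.3090)
step 5: θ'=-1.0590 (R=4.0000) → pose (-5.7823, 1.7397, -1.0590)
step 6: θ'=-1.8090 (R=1.6667) → pose (-5.9488, 2.9492, -1.8090)

(-5.9488, 2.9492, -1.8090)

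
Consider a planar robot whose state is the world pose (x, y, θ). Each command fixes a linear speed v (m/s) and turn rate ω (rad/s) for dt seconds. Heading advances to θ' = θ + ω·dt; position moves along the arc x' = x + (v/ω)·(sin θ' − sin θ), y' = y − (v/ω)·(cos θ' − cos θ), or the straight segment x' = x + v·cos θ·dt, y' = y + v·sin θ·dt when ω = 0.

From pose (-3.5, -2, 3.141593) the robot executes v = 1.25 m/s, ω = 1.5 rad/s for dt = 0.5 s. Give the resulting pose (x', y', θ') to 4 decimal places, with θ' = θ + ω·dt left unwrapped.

θ' = 3.1416 + 1.5·0.5 = 3.8916
R = v/ω = 1.25/1.5 = 0.8333
x' = -3.5 + 0.8333·(sin 3.8916 − sin 3.1416) = -4.0680
y' = -2 − 0.8333·(cos 3.8916 − cos 3.1416) = -2.2236

(-4.0680, -2.2236, 3.8916)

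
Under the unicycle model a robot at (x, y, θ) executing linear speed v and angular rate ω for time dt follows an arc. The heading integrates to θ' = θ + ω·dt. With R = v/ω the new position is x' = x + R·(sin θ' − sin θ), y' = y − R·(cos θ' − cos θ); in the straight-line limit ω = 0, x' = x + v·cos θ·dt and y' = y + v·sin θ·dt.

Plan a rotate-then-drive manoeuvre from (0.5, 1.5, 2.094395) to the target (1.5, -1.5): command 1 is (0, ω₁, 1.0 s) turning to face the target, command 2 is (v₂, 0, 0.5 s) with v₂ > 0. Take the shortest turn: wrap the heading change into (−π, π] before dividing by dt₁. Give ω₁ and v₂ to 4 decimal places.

heading to target = atan2(-1.5−1.5, 1.5−0.5) = -1.2490
Δθ = wrap(-1.2490 − 2.0944) = 2.9397; ω₁ = Δθ/dt₁ = 2.9397
distance = √((1.5−0.5)² + (-1.5−1.5)²) = 3.1623; v₂ = distance/dt₂ = 6.3246

ω₁ = 2.9397, v₂ = 6.3246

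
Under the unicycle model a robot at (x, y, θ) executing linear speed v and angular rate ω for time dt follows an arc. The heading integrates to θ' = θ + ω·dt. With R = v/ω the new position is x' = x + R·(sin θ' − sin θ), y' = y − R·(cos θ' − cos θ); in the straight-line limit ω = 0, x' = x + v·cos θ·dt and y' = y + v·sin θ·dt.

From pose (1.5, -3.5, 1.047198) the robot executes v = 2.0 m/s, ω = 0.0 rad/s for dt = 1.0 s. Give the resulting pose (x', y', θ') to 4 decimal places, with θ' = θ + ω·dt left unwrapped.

θ' = 1.0472 + 0.0·1.0 = 1.0472
ω = 0 → straight: x' = 1.5 + 2.0·cos(1.0472)·1.0 = 2.5000
y' = -3.5 + 2.0·sin(1.0472)·1.0 = -1.7679

(2.5000, -1.7679, 1.0472)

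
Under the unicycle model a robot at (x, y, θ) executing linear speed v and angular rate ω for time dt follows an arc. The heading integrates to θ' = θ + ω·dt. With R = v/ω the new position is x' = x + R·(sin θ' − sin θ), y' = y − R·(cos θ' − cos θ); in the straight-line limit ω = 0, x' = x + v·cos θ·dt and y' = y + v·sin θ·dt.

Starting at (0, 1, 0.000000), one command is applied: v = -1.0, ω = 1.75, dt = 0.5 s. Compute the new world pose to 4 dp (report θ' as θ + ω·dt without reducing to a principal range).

θ' = 0.0000 + 1.75·0.5 = 0.8750
R = v/ω = -1.0/1.75 = -0.5714
x' = 0 + -0.5714·(sin 0.8750 − sin 0.0000) = -0.4386
y' = 1 − -0.5714·(cos 0.8750 − cos 0.0000) = 0.7949

(-0.4386, 0.7949, 0.8750)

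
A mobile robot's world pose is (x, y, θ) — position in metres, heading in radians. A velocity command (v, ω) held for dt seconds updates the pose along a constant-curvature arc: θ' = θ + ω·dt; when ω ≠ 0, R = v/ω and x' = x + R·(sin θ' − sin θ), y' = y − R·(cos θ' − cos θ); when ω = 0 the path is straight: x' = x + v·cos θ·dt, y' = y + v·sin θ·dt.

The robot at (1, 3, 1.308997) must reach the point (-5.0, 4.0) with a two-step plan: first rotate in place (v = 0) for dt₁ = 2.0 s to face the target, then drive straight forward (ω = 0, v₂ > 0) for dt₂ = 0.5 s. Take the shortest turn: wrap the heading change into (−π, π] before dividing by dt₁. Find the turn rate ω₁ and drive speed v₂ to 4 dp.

ω₁ = 0.8337, v₂ = 12.1655

heading to target = atan2(4−3, -5−1) = 2.9764
Δθ = wrap(2.9764 − 1.3090) = 1.6674; ω₁ = Δθ/dt₁ = 0.8337
distance = √((-5−1)² + (4−3)²) = 6.0828; v₂ = distance/dt₂ = 12.1655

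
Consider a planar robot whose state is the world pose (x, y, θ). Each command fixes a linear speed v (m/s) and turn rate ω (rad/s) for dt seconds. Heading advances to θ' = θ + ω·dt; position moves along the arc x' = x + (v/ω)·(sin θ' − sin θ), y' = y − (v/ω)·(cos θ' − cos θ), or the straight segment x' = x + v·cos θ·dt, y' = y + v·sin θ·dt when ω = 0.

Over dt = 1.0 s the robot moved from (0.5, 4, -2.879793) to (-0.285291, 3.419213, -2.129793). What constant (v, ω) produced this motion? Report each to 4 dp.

Δθ = -2.129793 − -2.879793 = 0.750000
ω = Δθ/dt = 0.750000/1.0 = 0.7500
R = Δx/(sin θ' − sin θ) = 1.3333
v = R·ω = 1.3333·0.7500 = 1.0000

v = 1.0000, ω = 0.7500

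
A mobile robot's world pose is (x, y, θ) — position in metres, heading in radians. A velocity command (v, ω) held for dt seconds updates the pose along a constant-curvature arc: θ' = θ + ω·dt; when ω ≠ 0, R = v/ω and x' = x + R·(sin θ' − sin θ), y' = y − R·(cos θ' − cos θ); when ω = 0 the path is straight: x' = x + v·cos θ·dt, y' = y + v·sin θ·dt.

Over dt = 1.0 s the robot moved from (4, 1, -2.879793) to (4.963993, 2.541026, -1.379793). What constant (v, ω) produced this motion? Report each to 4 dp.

v = -2.0000, ω = 1.5000

Δθ = -1.379793 − -2.879793 = 1.500000
ω = Δθ/dt = 1.500000/1.0 = 1.5000
R = −Δy/(cos θ' − cos θ) = -1.3333
v = R·ω = -1.3333·1.5000 = -2.0000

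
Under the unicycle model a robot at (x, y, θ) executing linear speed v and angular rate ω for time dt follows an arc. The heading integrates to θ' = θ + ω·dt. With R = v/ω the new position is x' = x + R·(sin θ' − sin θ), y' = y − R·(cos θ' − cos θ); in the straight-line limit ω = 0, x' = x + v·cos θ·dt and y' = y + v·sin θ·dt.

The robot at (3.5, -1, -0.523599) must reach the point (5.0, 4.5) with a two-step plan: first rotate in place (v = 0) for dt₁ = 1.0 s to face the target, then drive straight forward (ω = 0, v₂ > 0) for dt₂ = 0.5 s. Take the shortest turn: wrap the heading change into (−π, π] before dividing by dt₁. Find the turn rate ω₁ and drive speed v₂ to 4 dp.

ω₁ = 1.8281, v₂ = 11.4018

heading to target = atan2(4.5−-1, 5−3.5) = 1.3045
Δθ = wrap(1.3045 − -0.5236) = 1.8281; ω₁ = Δθ/dt₁ = 1.8281
distance = √((5−3.5)² + (4.5−-1)²) = 5.7009; v₂ = distance/dt₂ = 11.4018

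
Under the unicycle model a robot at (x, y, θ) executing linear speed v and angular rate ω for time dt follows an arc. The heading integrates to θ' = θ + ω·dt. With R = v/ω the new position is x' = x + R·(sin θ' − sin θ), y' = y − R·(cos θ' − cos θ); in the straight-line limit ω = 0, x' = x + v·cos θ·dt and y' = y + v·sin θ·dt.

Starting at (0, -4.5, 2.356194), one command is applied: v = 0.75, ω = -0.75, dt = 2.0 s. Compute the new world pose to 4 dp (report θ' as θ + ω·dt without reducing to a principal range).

θ' = 2.3562 + -0.75·2.0 = 0.8562
R = v/ω = 0.75/-0.75 = -1.0000
x' = 0 + -1.0000·(sin 0.8562 − sin 2.3562) = -0.0482
y' = -4.5 − -1.0000·(cos 0.8562 − cos 2.3562) = -3.1376

(-0.0482, -3.1376, 0.8562)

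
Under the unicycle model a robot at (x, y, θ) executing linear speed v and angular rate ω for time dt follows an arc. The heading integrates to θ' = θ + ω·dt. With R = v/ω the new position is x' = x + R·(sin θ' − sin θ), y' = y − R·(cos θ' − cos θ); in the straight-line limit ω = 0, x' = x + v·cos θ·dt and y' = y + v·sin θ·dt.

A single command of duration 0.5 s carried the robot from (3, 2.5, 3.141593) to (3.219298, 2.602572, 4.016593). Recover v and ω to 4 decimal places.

v = -0.5000, ω = 1.7500

Δθ = 4.016593 − 3.141593 = 0.875000
ω = Δθ/dt = 0.875000/0.5 = 1.7500
R = Δx/(sin θ' − sin θ) = -0.2857
v = R·ω = -0.2857·1.7500 = -0.5000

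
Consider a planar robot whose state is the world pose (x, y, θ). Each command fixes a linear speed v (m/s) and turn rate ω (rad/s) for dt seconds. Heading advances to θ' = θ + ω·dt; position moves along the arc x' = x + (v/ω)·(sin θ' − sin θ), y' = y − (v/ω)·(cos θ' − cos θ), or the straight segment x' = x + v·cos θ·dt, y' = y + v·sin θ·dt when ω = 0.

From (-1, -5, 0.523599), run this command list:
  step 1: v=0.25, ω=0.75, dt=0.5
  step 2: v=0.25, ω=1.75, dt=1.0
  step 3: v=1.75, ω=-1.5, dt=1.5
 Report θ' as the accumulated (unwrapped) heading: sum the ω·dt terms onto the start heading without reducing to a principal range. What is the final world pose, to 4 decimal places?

step 1: θ'=0.8986 (R=0.3333) → pose (-0.9058, -4.9189, 0.8986)
step 2: θ'=2.6486 (R=0.1429) → pose (-0.9500, -4.7041, 2.6486)
step 3: θ'=0.3986 (R=-1.1667) → pose (-0.8507, -2.6011, 0.3986)

(-0.8507, -2.6011, 0.3986)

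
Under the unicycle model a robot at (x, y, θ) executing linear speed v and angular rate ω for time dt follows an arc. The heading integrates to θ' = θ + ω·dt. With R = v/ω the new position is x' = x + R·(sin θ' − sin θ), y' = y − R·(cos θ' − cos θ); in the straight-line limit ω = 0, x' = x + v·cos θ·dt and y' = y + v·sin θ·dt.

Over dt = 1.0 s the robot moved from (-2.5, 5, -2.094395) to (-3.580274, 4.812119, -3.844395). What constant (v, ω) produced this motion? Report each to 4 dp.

v = 1.2500, ω = -1.7500

Δθ = -3.844395 − -2.094395 = -1.750000
ω = Δθ/dt = -1.750000/1.0 = -1.7500
R = Δx/(sin θ' − sin θ) = -0.7143
v = R·ω = -0.7143·-1.7500 = 1.2500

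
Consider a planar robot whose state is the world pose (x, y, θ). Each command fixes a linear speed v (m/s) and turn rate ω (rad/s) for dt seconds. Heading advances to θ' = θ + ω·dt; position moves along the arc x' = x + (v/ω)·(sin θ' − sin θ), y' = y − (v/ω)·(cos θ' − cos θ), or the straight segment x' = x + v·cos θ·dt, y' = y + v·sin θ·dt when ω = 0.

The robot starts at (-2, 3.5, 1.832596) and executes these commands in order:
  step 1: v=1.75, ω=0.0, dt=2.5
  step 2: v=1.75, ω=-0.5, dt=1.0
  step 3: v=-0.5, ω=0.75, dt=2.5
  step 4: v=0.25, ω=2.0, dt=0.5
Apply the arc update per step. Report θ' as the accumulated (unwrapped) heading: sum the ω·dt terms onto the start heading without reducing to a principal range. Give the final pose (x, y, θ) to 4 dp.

step 1: θ'=1.8326 (straight) → pose (-3.1323, 7.7259, 1.8326)
step 2: θ'=1.3326 (R=-3.5000) → pose (-3.1528, 9.4576, 1.3326)
step 3: θ'=3.2076 (R=-0.6667) → pose (-2.4610, 8.6351, 3.2076)
step 4: θ'=4.2076 (R=0.1250) → pose (-2.5621, 8.5708, 4.2076)

(-2.5621, 8.5708, 4.2076)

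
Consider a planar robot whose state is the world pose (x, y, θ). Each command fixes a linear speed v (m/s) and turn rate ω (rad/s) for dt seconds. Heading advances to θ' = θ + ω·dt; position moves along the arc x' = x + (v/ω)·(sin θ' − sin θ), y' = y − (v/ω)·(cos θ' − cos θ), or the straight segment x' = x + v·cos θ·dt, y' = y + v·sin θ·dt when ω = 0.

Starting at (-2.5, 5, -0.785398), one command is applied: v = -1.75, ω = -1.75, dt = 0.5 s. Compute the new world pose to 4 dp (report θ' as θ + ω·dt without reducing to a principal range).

θ' = -0.7854 + -1.75·0.5 = -1.6604
R = v/ω = -1.75/-1.75 = 1.0000
x' = -2.5 + 1.0000·(sin -1.6604 − sin -0.7854) = -2.7889
y' = 5 − 1.0000·(cos -1.6604 − cos -0.7854) = 5.7966

(-2.7889, 5.7966, -1.6604)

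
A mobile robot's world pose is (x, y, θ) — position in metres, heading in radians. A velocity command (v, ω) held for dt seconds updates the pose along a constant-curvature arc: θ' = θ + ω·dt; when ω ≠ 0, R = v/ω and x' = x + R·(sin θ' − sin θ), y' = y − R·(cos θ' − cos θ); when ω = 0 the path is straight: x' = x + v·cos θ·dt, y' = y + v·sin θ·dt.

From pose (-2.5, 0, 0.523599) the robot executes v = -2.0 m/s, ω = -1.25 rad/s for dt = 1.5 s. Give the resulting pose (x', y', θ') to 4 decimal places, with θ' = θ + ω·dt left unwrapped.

(-4.8616, 1.0374, -1.3514)

θ' = 0.5236 + -1.25·1.5 = -1.3514
R = v/ω = -2.0/-1.25 = 1.6000
x' = -2.5 + 1.6000·(sin -1.3514 − sin 0.5236) = -4.8616
y' = 0 − 1.6000·(cos -1.3514 − cos 0.5236) = 1.0374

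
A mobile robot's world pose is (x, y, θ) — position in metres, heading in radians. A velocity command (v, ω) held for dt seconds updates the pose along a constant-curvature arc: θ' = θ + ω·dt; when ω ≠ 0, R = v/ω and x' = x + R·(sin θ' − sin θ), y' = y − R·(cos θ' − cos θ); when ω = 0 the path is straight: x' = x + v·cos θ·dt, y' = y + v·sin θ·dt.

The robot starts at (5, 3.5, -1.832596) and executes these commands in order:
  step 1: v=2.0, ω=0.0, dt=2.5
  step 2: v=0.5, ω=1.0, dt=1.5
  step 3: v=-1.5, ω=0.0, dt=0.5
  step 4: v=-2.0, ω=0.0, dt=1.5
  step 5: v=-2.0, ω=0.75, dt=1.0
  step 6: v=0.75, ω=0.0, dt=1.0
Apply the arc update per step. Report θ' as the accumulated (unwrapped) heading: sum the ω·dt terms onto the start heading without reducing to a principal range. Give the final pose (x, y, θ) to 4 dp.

(-0.7850, -0.4860, 0.4174)

step 1: θ'=-1.8326 (straight) → pose (3.7059, -1.3296, -1.8326)
step 2: θ'=-0.3326 (R=0.5000) → pose (4.0256, -1.9316, -0.3326)
step 3: θ'=-0.3326 (straight) → pose (3.3167, -1.6868, -0.3326)
step 4: θ'=-0.3326 (straight) → pose (0.4811, -0.7073, -0.3326)
step 5: θ'=0.4174 (R=-2.6667) → pose (-1.4706, -0.7901, 0.4174)
step 6: θ'=0.4174 (straight) → pose (-0.7850, -0.4860, 0.4174)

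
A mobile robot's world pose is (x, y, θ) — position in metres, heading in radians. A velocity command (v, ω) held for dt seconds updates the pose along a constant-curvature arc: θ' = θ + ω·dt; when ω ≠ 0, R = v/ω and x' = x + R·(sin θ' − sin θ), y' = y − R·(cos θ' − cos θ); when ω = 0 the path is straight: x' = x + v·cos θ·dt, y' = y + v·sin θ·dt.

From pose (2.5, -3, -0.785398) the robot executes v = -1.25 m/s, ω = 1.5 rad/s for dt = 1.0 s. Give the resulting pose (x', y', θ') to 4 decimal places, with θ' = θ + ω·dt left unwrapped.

θ' = -0.7854 + 1.5·1.0 = 0.7146
R = v/ω = -1.25/1.5 = -0.8333
x' = 2.5 + -0.8333·(sin 0.7146 − sin -0.7854) = 1.3646
y' = -3 − -0.8333·(cos 0.7146 − cos -0.7854) = -2.9598

(1.3646, -2.9598, 0.7146)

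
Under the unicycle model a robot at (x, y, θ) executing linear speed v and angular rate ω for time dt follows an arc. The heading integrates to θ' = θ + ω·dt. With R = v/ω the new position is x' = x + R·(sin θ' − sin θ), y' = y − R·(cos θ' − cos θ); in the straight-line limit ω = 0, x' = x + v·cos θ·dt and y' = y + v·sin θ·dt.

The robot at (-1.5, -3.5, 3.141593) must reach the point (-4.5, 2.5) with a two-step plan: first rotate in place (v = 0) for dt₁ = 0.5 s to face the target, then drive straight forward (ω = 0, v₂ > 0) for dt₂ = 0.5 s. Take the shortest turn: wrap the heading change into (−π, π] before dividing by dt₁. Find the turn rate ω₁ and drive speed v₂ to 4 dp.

ω₁ = -2.2143, v₂ = 13.4164

heading to target = atan2(2.5−-3.5, -4.5−-1.5) = 2.0344
Δθ = wrap(2.0344 − 3.1416) = -1.1071; ω₁ = Δθ/dt₁ = -2.2143
distance = √((-4.5−-1.5)² + (2.5−-3.5)²) = 6.7082; v₂ = distance/dt₂ = 13.4164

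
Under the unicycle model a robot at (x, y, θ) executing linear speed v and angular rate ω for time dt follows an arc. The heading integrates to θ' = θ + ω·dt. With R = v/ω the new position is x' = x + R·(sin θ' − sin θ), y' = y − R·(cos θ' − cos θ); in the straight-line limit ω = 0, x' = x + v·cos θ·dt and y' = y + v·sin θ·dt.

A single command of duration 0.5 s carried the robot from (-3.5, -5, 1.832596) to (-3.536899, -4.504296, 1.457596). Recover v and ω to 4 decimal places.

Δθ = 1.457596 − 1.832596 = -0.375000
ω = Δθ/dt = -0.375000/0.5 = -0.7500
R = −Δy/(cos θ' − cos θ) = -1.3333
v = R·ω = -1.3333·-0.7500 = 1.0000

v = 1.0000, ω = -0.7500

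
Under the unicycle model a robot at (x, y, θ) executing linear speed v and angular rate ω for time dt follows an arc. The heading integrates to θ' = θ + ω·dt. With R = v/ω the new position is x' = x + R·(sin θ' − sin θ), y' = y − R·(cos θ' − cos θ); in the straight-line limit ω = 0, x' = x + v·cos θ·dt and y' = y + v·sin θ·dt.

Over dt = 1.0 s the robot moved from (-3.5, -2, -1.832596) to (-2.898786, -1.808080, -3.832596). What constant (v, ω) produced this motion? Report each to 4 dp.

Δθ = -3.832596 − -1.832596 = -2.000000
ω = Δθ/dt = -2.000000/1.0 = -2.0000
R = Δx/(sin θ' − sin θ) = 0.3750
v = R·ω = 0.3750·-2.0000 = -0.7500

v = -0.7500, ω = -2.0000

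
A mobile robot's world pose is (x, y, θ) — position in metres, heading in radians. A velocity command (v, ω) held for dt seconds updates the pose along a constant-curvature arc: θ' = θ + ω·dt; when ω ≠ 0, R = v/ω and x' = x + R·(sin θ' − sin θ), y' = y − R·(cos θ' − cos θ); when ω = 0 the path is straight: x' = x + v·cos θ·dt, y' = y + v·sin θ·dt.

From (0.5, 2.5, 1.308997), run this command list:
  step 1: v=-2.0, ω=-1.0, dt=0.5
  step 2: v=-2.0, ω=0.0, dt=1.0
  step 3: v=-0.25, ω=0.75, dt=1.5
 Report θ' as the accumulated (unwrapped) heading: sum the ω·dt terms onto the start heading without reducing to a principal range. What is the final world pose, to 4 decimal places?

step 1: θ'=0.8090 (R=2.0000) → pose (0.0153, 1.6372, 0.8090)
step 2: θ'=0.8090 (straight) → pose (-1.3651, 0.1900, 0.8090)
step 3: θ'=1.9340 (R=-0.3333) → pose (-1.4355, -0.1585, 1.9340)

(-1.4355, -0.1585, 1.9340)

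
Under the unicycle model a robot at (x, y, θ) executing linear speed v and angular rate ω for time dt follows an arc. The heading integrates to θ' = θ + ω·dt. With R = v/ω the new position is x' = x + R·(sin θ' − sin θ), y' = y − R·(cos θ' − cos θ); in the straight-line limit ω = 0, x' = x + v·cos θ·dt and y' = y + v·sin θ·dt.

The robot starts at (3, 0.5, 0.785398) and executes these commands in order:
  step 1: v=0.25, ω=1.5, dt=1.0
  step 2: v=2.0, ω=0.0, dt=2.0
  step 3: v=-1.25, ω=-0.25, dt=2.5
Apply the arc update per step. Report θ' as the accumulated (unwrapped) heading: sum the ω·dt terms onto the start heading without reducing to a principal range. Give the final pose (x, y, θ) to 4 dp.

(1.5899, 0.9193, 1.6604)

step 1: θ'=2.2854 (R=0.1667) → pose (3.0080, 0.7271, 2.2854)
step 2: θ'=2.2854 (straight) → pose (0.3868, 3.7485, 2.2854)
step 3: θ'=1.6604 (R=5.0000) → pose (1.5899, 0.9193, 1.6604)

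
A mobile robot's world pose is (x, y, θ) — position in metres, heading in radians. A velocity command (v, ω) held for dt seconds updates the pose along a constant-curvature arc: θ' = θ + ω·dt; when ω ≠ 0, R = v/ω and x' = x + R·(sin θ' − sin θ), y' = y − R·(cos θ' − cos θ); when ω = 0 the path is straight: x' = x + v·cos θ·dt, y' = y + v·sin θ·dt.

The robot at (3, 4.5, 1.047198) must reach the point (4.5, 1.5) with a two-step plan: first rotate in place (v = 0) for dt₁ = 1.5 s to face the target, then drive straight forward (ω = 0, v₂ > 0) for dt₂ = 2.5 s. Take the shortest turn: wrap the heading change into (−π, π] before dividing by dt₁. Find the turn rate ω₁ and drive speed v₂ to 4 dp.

ω₁ = -1.4362, v₂ = 1.3416

heading to target = atan2(1.5−4.5, 4.5−3) = -1.1071
Δθ = wrap(-1.1071 − 1.0472) = -2.1543; ω₁ = Δθ/dt₁ = -1.4362
distance = √((4.5−3)² + (1.5−4.5)²) = 3.3541; v₂ = distance/dt₂ = 1.3416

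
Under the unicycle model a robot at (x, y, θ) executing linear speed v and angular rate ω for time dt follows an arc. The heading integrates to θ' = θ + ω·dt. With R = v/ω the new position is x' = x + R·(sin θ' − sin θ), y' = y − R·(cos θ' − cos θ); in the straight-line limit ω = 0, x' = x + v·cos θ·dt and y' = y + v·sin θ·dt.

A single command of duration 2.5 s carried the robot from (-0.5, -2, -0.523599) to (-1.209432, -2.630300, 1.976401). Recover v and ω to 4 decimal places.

Δθ = 1.976401 − -0.523599 = 2.500000
ω = Δθ/dt = 2.500000/2.5 = 1.0000
R = Δx/(sin θ' − sin θ) = -0.5000
v = R·ω = -0.5000·1.0000 = -0.5000

v = -0.5000, ω = 1.0000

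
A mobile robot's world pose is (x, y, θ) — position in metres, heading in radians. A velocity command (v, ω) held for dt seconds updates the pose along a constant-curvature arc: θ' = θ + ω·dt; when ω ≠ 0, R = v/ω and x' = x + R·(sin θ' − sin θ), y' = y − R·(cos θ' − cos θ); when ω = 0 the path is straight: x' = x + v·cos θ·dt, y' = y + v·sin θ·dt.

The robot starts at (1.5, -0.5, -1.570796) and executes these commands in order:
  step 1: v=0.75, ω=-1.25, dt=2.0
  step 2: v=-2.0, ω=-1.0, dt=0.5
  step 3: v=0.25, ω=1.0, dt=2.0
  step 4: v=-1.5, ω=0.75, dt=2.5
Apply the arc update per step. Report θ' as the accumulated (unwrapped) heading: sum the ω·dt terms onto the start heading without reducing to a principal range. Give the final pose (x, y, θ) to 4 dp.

step 1: θ'=-4.0708 (R=-0.6000) → pose (0.4193, -0.8591, -4.0708)
step 2: θ'=-4.5708 (R=2.0000) → pose (0.7970, -1.7738, -4.5708)
step 3: θ'=-2.5708 (R=0.2500) → pose (0.4144, -1.5987, -2.5708)
step 4: θ'=-0.6958 (R=-2.0000) → pose (0.6158, 1.6193, -0.6958)

(0.6158, 1.6193, -0.6958)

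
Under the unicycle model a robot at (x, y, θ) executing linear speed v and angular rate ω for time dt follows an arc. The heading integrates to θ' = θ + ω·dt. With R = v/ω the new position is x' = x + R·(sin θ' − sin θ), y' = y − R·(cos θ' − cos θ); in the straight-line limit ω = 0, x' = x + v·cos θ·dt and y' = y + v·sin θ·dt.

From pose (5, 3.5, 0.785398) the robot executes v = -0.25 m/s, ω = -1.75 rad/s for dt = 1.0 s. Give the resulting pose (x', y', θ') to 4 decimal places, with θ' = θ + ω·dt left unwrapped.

(4.7816, 3.5196, -0.9646)

θ' = 0.7854 + -1.75·1.0 = -0.9646
R = v/ω = -0.25/-1.75 = 0.1429
x' = 5 + 0.1429·(sin -0.9646 − sin 0.7854) = 4.7816
y' = 3.5 − 0.1429·(cos -0.9646 − cos 0.7854) = 3.5196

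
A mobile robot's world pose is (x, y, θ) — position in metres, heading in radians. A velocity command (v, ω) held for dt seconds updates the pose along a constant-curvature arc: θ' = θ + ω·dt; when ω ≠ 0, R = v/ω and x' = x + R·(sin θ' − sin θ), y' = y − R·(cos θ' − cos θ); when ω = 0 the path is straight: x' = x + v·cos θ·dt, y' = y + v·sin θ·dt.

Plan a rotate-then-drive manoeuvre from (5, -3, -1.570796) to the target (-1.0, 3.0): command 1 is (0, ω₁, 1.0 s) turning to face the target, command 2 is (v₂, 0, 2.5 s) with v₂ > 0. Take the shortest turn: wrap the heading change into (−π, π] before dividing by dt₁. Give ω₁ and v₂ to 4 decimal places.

ω₁ = -2.3562, v₂ = 3.3941

heading to target = atan2(3−-3, -1−5) = 2.3562
Δθ = wrap(2.3562 − -1.5708) = -2.3562; ω₁ = Δθ/dt₁ = -2.3562
distance = √((-1−5)² + (3−-3)²) = 8.4853; v₂ = distance/dt₂ = 3.3941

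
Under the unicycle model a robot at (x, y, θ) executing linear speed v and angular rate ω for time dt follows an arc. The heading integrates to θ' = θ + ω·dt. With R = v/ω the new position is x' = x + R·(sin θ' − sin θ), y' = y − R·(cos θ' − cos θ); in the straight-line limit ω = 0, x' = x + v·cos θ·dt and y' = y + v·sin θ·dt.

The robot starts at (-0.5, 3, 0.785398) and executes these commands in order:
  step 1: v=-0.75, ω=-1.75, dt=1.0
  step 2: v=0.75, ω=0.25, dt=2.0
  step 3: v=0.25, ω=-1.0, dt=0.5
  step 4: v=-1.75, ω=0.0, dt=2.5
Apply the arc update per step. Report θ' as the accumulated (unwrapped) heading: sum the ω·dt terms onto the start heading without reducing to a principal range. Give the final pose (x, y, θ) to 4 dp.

(-2.4332, 5.6005, -0.9646)

step 1: θ'=-0.9646 (R=0.4286) → pose (-1.1553, 3.0589, -0.9646)
step 2: θ'=-0.4646 (R=3.0000) → pose (-0.0340, 2.0861, -0.4646)
step 3: θ'=-0.9646 (R=-0.2500) → pose (0.0594, 2.0050, -0.9646)
step 4: θ'=-0.9646 (straight) → pose (-2.4332, 5.6005, -0.9646)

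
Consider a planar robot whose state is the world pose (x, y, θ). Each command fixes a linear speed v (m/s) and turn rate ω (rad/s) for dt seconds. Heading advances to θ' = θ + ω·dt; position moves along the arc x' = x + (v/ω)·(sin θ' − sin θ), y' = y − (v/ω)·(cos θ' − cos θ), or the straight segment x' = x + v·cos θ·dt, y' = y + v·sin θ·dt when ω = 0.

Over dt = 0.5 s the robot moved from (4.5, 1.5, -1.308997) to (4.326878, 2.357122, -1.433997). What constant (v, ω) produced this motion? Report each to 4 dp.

v = -1.7500, ω = -0.2500

Δθ = -1.433997 − -1.308997 = -0.125000
ω = Δθ/dt = -0.125000/0.5 = -0.2500
R = −Δy/(cos θ' − cos θ) = 7.0000
v = R·ω = 7.0000·-0.2500 = -1.7500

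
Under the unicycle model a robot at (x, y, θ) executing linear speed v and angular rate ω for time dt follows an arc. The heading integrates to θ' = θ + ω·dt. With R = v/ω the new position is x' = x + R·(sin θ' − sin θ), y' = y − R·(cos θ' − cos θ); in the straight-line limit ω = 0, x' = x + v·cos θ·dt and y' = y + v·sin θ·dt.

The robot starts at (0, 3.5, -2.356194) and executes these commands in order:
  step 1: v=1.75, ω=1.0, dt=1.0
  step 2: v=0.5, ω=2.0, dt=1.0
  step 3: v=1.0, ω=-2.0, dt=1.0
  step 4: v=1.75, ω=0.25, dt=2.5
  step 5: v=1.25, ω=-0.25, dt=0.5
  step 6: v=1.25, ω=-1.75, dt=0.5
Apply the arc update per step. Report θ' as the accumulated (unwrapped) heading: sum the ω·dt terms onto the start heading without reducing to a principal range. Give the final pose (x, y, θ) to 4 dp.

(3.4792, -3.2977, -1.7312)

step 1: θ'=-1.3562 (R=1.7500) → pose (-0.4724, 1.8899, -1.3562)
step 2: θ'=0.6438 (R=0.2500) → pose (-0.0781, 1.7432, 0.6438)
step 3: θ'=-1.3562 (R=-0.5000) → pose (0.7106, 1.4497, -1.3562)
step 4: θ'=-0.7312 (R=7.0000) → pose (2.8757, -2.2702, -0.7312)
step 5: θ'=-0.8562 (R=-5.0000) → pose (3.3137, -2.7155, -0.8562)
step 6: θ'=-1.7312 (R=-0.7143) → pose (3.4792, -3.2977, -1.7312)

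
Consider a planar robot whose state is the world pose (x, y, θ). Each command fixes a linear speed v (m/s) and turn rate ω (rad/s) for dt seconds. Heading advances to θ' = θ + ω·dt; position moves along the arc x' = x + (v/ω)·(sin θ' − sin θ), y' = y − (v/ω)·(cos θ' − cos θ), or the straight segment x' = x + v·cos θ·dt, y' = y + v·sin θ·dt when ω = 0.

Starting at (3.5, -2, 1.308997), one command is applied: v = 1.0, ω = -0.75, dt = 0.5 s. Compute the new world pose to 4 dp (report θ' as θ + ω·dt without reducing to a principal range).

θ' = 1.3090 + -0.75·0.5 = 0.9340
R = v/ω = 1.0/-0.75 = -1.3333
x' = 3.5 + -1.3333·(sin 0.9340 − sin 1.3090) = 3.7159
y' = -2 − -1.3333·(cos 0.9340 − cos 1.3090) = -1.5523

(3.7159, -1.5523, 0.9340)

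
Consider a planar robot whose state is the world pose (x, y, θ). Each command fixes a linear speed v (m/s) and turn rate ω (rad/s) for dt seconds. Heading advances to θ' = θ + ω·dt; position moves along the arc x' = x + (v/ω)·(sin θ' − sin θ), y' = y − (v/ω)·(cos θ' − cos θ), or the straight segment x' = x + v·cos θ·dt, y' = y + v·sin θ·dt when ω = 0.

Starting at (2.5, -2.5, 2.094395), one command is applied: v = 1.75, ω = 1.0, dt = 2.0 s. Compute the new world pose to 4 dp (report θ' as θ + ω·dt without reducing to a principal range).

θ' = 2.0944 + 1.0·2.0 = 4.0944
R = v/ω = 1.75/1.0 = 1.7500
x' = 2.5 + 1.7500·(sin 4.0944 − sin 2.0944) = -0.4419
y' = -2.5 − 1.7500·(cos 4.0944 − cos 2.0944) = -2.3610

(-0.4419, -2.3610, 4.0944)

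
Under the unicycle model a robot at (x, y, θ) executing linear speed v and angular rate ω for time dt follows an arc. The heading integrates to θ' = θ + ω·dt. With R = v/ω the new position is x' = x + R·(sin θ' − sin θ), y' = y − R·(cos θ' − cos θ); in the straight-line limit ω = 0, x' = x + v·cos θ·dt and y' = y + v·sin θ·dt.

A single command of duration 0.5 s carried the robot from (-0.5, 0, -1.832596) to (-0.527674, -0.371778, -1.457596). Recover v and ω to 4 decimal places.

Δθ = -1.457596 − -1.832596 = 0.375000
ω = Δθ/dt = 0.375000/0.5 = 0.7500
R = −Δy/(cos θ' − cos θ) = 1.0000
v = R·ω = 1.0000·0.7500 = 0.7500

v = 0.7500, ω = 0.7500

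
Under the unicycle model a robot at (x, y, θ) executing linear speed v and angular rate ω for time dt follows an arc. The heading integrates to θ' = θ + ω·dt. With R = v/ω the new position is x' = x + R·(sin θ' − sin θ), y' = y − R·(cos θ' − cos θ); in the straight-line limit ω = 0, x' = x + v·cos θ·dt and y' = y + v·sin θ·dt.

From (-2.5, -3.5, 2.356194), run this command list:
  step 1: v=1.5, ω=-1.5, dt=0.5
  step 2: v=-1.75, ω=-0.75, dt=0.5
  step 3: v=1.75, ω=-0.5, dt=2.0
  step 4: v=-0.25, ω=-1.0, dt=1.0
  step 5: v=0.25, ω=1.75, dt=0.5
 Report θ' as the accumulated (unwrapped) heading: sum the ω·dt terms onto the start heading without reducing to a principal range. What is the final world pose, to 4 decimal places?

step 1: θ'=1.6062 (R=-1.0000) → pose (-2.7923, -2.8283, 1.6062)
step 2: θ'=1.2312 (R=2.3333) → pose (-2.9241, -3.6881, 1.2312)
step 3: θ'=0.2312 (R=-3.5000) → pose (-0.4260, -1.4471, 0.2312)
step 4: θ'=-0.7688 (R=0.2500) → pose (-0.6571, -1.3835, -0.7688)
step 5: θ'=0.1062 (R=0.1429) → pose (-0.5426, -1.4229, 0.1062)

(-0.5426, -1.4229, 0.1062)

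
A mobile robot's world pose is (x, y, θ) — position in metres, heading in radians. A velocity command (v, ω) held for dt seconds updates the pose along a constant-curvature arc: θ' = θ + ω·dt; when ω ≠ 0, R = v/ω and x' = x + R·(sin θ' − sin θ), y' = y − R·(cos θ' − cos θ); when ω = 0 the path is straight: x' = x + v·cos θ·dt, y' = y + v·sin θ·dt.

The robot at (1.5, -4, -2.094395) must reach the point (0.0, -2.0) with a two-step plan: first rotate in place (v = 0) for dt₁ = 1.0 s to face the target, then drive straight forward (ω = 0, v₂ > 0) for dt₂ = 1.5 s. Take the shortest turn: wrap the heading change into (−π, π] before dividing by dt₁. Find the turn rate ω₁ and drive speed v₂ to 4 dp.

ω₁ = -1.9745, v₂ = 1.6667

heading to target = atan2(-2−-4, 0−1.5) = 2.2143
Δθ = wrap(2.2143 − -2.0944) = -1.9745; ω₁ = Δθ/dt₁ = -1.9745
distance = √((0−1.5)² + (-2−-4)²) = 2.5000; v₂ = distance/dt₂ = 1.6667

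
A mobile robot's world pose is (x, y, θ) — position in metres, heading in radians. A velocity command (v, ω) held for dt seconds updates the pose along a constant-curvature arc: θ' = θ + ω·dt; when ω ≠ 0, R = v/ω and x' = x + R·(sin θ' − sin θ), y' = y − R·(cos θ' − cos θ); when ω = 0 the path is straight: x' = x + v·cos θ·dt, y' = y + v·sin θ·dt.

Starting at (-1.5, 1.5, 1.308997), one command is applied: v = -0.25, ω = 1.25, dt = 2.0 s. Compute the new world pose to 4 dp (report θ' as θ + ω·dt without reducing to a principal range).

θ' = 1.3090 + 1.25·2.0 = 3.8090
R = v/ω = -0.25/1.25 = -0.2000
x' = -1.5 + -0.2000·(sin 3.8090 − sin 1.3090) = -1.1830
y' = 1.5 − -0.2000·(cos 3.8090 − cos 1.3090) = 1.2912

(-1.1830, 1.2912, 3.8090)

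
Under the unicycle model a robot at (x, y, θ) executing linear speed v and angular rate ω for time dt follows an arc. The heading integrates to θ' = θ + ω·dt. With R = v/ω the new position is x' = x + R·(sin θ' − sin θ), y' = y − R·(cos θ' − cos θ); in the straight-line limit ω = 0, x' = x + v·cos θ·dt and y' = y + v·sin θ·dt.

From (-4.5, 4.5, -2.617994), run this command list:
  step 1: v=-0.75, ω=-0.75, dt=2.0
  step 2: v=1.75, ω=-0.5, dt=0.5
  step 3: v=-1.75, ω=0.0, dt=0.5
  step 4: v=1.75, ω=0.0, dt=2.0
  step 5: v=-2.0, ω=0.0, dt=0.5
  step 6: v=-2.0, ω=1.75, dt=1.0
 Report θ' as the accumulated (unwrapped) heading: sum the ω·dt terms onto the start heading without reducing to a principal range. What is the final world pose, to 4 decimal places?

(-2.4678, 5.8980, -2.6180)

step 1: θ'=-4.1180 (R=1.0000) → pose (-3.1715, 4.1940, -4.1180)
step 2: θ'=-4.3680 (R=-3.5000) → pose (-3.5663, 4.9723, -4.3680)
step 3: θ'=-4.3680 (straight) → pose (-3.2709, 4.1487, -4.3680)
step 4: θ'=-4.3680 (straight) → pose (-4.4526, 7.4432, -4.3680)
step 5: θ'=-4.3680 (straight) → pose (-4.1149, 6.5019, -4.3680)
step 6: θ'=-2.6180 (R=-1.1429) → pose (-2.4678, 5.8980, -2.6180)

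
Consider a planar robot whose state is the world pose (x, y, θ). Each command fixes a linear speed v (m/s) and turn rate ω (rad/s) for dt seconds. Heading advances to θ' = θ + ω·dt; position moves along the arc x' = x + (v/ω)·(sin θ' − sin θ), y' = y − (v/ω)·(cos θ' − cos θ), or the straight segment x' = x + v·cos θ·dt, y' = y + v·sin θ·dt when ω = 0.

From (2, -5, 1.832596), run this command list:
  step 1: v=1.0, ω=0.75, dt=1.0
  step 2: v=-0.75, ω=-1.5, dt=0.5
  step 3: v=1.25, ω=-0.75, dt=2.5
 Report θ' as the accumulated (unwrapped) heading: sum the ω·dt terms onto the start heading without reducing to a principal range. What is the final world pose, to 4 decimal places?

step 1: θ'=2.5826 (R=1.3333) → pose (1.4192, -4.2147, 2.5826)
step 2: θ'=1.8326 (R=0.5000) → pose (1.6370, -4.5092, 1.8326)
step 3: θ'=-0.0424 (R=-1.6667) → pose (3.3175, -2.4127, -0.0424)

(3.3175, -2.4127, -0.0424)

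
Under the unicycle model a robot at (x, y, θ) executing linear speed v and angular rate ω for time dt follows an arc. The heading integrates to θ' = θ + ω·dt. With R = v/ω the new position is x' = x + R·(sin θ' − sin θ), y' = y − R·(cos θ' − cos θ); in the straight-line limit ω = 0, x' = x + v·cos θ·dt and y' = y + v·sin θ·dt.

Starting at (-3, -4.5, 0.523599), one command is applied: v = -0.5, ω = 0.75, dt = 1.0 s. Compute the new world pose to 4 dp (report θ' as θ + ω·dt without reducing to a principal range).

(-3.3041, -4.8821, 1.2736)

θ' = 0.5236 + 0.75·1.0 = 1.2736
R = v/ω = -0.5/0.75 = -0.6667
x' = -3 + -0.6667·(sin 1.2736 − sin 0.5236) = -3.3041
y' = -4.5 − -0.6667·(cos 1.2736 − cos 0.5236) = -4.8821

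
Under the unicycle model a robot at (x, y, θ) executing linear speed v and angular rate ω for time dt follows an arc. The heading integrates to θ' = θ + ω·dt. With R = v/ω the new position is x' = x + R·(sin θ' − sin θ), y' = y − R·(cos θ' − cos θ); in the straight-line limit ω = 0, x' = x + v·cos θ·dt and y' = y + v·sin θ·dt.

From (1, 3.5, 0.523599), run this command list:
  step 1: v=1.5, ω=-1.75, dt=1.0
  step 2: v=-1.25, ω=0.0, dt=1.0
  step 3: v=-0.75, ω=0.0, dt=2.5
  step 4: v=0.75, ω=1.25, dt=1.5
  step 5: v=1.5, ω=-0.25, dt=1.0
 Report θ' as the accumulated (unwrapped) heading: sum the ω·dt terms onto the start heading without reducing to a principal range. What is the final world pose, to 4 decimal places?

(3.4032, 6.4611, 0.3986)

step 1: θ'=-1.2264 (R=-0.8571) → pose (2.2354, 3.0471, -1.2264)
step 2: θ'=-1.2264 (straight) → pose (1.8133, 4.2237, -1.2264)
step 3: θ'=-1.2264 (straight) → pose (1.1803, 5.9886, -1.2264)
step 4: θ'=0.6486 (R=0.6000) → pose (2.1075, 5.7130, 0.6486)
step 5: θ'=0.3986 (R=-6.0000) → pose (3.4032, 6.4611, 0.3986)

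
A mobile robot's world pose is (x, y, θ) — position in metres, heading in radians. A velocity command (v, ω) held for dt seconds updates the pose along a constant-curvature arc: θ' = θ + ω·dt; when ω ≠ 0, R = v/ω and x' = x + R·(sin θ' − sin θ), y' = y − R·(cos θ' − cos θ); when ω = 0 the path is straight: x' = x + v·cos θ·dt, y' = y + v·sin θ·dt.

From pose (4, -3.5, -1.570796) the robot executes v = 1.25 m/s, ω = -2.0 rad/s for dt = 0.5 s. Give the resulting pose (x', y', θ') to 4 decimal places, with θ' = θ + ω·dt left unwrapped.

θ' = -1.5708 + -2.0·0.5 = -2.5708
R = v/ω = 1.25/-2.0 = -0.6250
x' = 4 + -0.6250·(sin -2.5708 − sin -1.5708) = 3.7127
y' = -3.5 − -0.6250·(cos -2.5708 − cos -1.5708) = -4.0259

(3.7127, -4.0259, -2.5708)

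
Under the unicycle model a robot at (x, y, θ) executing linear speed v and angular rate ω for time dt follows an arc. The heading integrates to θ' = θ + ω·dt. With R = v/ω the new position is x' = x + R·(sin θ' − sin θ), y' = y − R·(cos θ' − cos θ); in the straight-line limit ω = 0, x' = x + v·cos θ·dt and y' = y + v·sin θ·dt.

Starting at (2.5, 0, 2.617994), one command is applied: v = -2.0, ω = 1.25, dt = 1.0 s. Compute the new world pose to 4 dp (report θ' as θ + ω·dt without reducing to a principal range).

(4.3627, 0.1895, 3.8680)

θ' = 2.6180 + 1.25·1.0 = 3.8680
R = v/ω = -2.0/1.25 = -1.6000
x' = 2.5 + -1.6000·(sin 3.8680 − sin 2.6180) = 4.3627
y' = 0 − -1.6000·(cos 3.8680 − cos 2.6180) = 0.1895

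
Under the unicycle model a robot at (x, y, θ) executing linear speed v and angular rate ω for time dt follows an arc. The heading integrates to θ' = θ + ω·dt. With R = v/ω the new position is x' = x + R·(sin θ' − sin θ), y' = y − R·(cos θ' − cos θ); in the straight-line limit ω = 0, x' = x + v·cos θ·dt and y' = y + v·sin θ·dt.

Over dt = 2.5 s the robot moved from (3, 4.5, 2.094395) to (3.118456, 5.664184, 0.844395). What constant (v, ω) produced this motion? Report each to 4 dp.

Δθ = 0.844395 − 2.094395 = -1.250000
ω = Δθ/dt = -1.250000/2.5 = -0.5000
R = −Δy/(cos θ' − cos θ) = -1.0000
v = R·ω = -1.0000·-0.5000 = 0.5000

v = 0.5000, ω = -0.5000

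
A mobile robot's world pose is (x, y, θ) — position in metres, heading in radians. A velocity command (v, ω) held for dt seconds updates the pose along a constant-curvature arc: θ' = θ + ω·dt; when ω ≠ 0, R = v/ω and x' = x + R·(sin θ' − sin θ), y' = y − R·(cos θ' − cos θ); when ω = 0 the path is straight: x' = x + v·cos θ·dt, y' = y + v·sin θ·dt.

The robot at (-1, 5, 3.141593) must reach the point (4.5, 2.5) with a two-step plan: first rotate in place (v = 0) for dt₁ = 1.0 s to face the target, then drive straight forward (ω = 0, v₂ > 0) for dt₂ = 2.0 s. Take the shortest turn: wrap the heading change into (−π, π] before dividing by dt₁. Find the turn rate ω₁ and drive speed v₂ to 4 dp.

heading to target = atan2(2.5−5, 4.5−-1) = -0.4266
Δθ = wrap(-0.4266 − 3.1416) = 2.7150; ω₁ = Δθ/dt₁ = 2.7150
distance = √((4.5−-1)² + (2.5−5)²) = 6.0415; v₂ = distance/dt₂ = 3.0208

ω₁ = 2.7150, v₂ = 3.0208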